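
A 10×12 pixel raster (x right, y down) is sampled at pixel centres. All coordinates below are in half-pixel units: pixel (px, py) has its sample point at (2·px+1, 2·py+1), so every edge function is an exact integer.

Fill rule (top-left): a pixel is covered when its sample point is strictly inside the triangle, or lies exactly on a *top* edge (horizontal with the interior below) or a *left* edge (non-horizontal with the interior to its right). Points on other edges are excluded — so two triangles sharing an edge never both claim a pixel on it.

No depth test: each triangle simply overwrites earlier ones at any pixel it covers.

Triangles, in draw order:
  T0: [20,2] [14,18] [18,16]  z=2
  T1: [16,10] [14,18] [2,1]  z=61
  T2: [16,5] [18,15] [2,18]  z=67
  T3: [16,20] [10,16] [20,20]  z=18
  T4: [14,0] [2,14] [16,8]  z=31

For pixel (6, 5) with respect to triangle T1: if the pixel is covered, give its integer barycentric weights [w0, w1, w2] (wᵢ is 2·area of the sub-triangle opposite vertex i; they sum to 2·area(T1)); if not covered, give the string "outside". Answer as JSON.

T0:
  2·area = 52  (B↔C swapped to make it positive)
  edge (20, 2)→(18, 16): d=(-2,14) right/bottom  bias=-1
  edge (18, 16)→(14, 18): d=(-4,2) right/bottom  bias=-1
  edge (14, 18)→(20, 2): d=(6,-16) top-left  bias=+0
    (9,2)@(19, 5): e=[8,42,2] → #
    (9,3)@(19, 7): e=[4,34,14] → #
    (9,4)@(19, 9): e=[0,26,26] → ·  [on edge]
    (8,5)@(17, 11): e=[24,22,6] → #
    (9,5)@(19, 11): e=[-4,18,38] → ·
    (8,6)@(17, 13): e=[20,14,18] → #
    (9,6)@(19, 13): e=[-8,10,50] → ·
    (8,7)@(17, 15): e=[16,6,30] → #
    (9,7)@(19, 15): e=[-12,2,62] → ·
    (7,8)@(15, 17): e=[40,2,10] → #
    (8,8)@(17, 17): e=[12,-2,42] → ·
    (7,9)@(15, 19): e=[36,-6,22] → ·
    (8,11)@(17, 23): e=[0,-26,78] → ·  [on edge]
  covered (6 px):
    · · · · · · · · · ·
    · · · · · · · · · ·
    · · · · · · · · · #
    · · · · · · · · · #
    · · · · · · · · · ·
    · · · · · · · · # ·
    · · · · · · · · # ·
    · · · · · · · · # ·
    · · · · · · · # · ·
    · · · · · · · · · ·
    · · · · · · · · · ·
    · · · · · · · · · ·
T1:
  2·area = 130
  edge (16, 10)→(14, 18): d=(-2,8) right/bottom  bias=-1
  edge (14, 18)→(2, 1): d=(-12,-17) top-left  bias=+0
  edge (2, 1)→(16, 10): d=(14,9) right/bottom  bias=-1
    (2,1)@(5, 3): e=[102,27,1] → #
    (3,1)@(7, 3): e=[86,61,-17] → ·
    (2,2)@(5, 5): e=[98,3,29] → #
    (3,2)@(7, 5): e=[82,37,11] → #
    (4,2)@(9, 5): e=[66,71,-7] → ·
    (2,3)@(5, 7): e=[94,-21,57] → ·
    (3,3)@(7, 7): e=[78,13,39] → #
    (4,3)@(9, 7): e=[62,47,21] → #
    (5,3)@(11, 7): e=[46,81,3] → #
    (6,3)@(13, 7): e=[30,115,-15] → ·
    (3,4)@(7, 9): e=[74,-11,67] → ·
    (4,4)@(9, 9): e=[58,23,49] → #
  covered (16 px):
    · · · · · · · · · ·
    · · # · · · · · · ·
    · · # # · · · · · ·
    · · · # # # · · · ·
    · · · · # # # · · ·
    · · · · · # # # · ·
    · · · · · # # # · ·
    · · · · · · # · · ·
    · · · · · · · · · ·
    · · · · · · · · · ·
    · · · · · · · · · ·
    · · · · · · · · · ·
T2:
  2·area = 166
  edge (16, 5)→(18, 15): d=(2,10) right/bottom  bias=-1
  edge (18, 15)→(2, 18): d=(-16,3) right/bottom  bias=-1
  edge (2, 18)→(16, 5): d=(14,-13) top-left  bias=+0
    (7,3)@(15, 7): e=[14,137,15] → #
    (8,3)@(17, 7): e=[-6,131,41] → ·
    (6,4)@(13, 9): e=[38,111,17] → #
    (8,4)@(17, 9): e=[-2,99,69] → ·
    (5,5)@(11, 11): e=[62,85,19] → #
    (8,5)@(17, 11): e=[2,67,97] → #
    (9,5)@(19, 11): e=[-18,61,123] → ·
    (4,6)@(9, 13): e=[86,59,21] → #
    (9,6)@(19, 13): e=[-14,29,151] → ·
    (3,7)@(7, 15): e=[110,33,23] → #
    (9,7)@(19, 15): e=[-10,-3,179] → ·
    (2,8)@(5, 17): e=[134,7,25] → #
  covered (20 px):
    · · · · · · · · · ·
    · · · · · · · · · ·
    · · · · · · · · · ·
    · · · · · · · # · ·
    · · · · · · # # · ·
    · · · · · # # # # ·
    · · · · # # # # # ·
    · · · # # # # # # ·
    · · # # · · · · · ·
    · · · · · · · · · ·
    · · · · · · · · · ·
    · · · · · · · · · ·
T3:
  2·area = 16
  edge (16, 20)→(10, 16): d=(-6,-4) top-left  bias=+0
  edge (10, 16)→(20, 20): d=(10,4) right/bottom  bias=-1
  edge (20, 20)→(16, 20): d=(-4,0) right/bottom  bias=-1
    (7,9)@(15, 19): e=[2,10,4] → #
    (8,9)@(17, 19): e=[10,2,4] → #
    (9,9)@(19, 19): e=[18,-6,4] → ·
    (7,10)@(15, 21): e=[-10,30,-4] → ·
    (8,10)@(17, 21): e=[-2,22,-4] → ·
  covered (2 px):
    · · · · · · · · · ·
    · · · · · · · · · ·
    · · · · · · · · · ·
    · · · · · · · · · ·
    · · · · · · · · · ·
    · · · · · · · · · ·
    · · · · · · · · · ·
    · · · · · · · · · ·
    · · · · · · · · · ·
    · · · · · · · # # ·
    · · · · · · · · · ·
    · · · · · · · · · ·
T4:
  2·area = 124  (B↔C swapped to make it positive)
  edge (14, 0)→(16, 8): d=(2,8) right/bottom  bias=-1
  edge (16, 8)→(2, 14): d=(-14,6) right/bottom  bias=-1
  edge (2, 14)→(14, 0): d=(12,-14) top-left  bias=+0
    (6,1)@(13, 3): e=[14,88,22] → #
    (7,1)@(15, 3): e=[-2,76,50] → ·
    (5,2)@(11, 5): e=[34,72,18] → #
    (7,2)@(15, 5): e=[2,48,74] → #
    (8,2)@(17, 5): e=[-14,36,102] → ·
    (4,3)@(9, 7): e=[54,56,14] → #
    (8,3)@(17, 7): e=[-10,8,126] → ·
    (3,4)@(7, 9): e=[74,40,10] → #
    (7,4)@(15, 9): e=[10,-8,122] → ·
    (2,5)@(5, 11): e=[94,24,6] → #
    (4,5)@(9, 11): e=[62,0,62] → ·  [on edge]
    (5,5)@(11, 11): e=[46,-12,90] → ·
  covered (15 px):
    · · · · · · · · · ·
    · · · · · · # · · ·
    · · · · · # # # · ·
    · · · · # # # # · ·
    · · · # # # # · · ·
    · · # # · · · · · ·
    · # · · · · · · · ·
    · · · · · · · · · ·
    · · · · · · · · · ·
    · · · · · · · · · ·
    · · · · · · · · · ·
    · · · · · · · · · ·

Final: [67,41,22]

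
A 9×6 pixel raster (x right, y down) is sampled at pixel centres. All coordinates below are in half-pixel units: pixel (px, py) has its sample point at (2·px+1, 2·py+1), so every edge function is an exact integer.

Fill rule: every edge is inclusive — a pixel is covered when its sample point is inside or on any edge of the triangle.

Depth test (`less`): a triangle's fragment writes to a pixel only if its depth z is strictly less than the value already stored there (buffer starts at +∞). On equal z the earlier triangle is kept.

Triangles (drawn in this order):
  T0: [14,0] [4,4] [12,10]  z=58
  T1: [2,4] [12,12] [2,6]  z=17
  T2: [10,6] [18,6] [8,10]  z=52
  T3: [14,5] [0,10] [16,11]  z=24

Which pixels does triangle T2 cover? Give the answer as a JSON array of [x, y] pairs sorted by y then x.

T0:
  2·area = 92  (B↔C swapped to make it positive)
  edge (14, 0)→(12, 10): d=(-2,10) inclusive
  edge (12, 10)→(4, 4): d=(-8,-6) inclusive
  edge (4, 4)→(14, 0): d=(10,-4) inclusive
    (6,0)@(13, 1): e=[8,78,6] → X
    (7,0)@(15, 1): e=[-12,90,14] → .
    (3,1)@(7, 3): e=[64,26,2] → X
    (4,1)@(9, 3): e=[44,38,10] → X
    (5,1)@(11, 3): e=[24,50,18] → X
    (7,1)@(15, 3): e=[-16,74,34] → .
    (3,2)@(7, 5): e=[60,10,22] → X
    (6,2)@(13, 5): e=[0,46,46] → X  [on edge]
    (7,2)@(15, 5): e=[-20,58,54] → .
    (3,3)@(7, 7): e=[56,-6,42] → .
    (4,3)@(9, 7): e=[36,6,50] → X
    (6,3)@(13, 7): e=[-4,30,66] → .
  covered (12 px):
    . . . . . . X . .
    . . . X X X X . .
    . . . X X X X . .
    . . . . X X . . .
    . . . . . X . . .
    . . . . . . . . .
T1:
  2·area = 20
  edge (2, 4)→(12, 12): d=(10,8) inclusive
  edge (12, 12)→(2, 6): d=(-10,-6) inclusive
  edge (2, 6)→(2, 4): d=(0,-2) inclusive
    (1,2)@(3, 5): e=[2,16,2] → X
    (2,2)@(5, 5): e=[-14,28,6] → .
    (1,3)@(3, 7): e=[22,-4,2] → .
    (2,3)@(5, 7): e=[6,8,6] → X
    (3,3)@(7, 7): e=[-10,20,10] → .
    (2,4)@(5, 9): e=[26,-12,6] → .
    (3,4)@(7, 9): e=[10,0,10] → X  [on edge]
    (4,4)@(9, 9): e=[-6,12,14] → .
    (3,5)@(7, 11): e=[30,-20,10] → .
  covered (3 px):
    . . . . . . . . .
    . . . . . . . . .
    . X . . . . . . .
    . . X . . . . . .
    . . . X . . . . .
    . . . . . . . . .
T2:
  2·area = 32
  edge (10, 6)→(18, 6): d=(8,0) inclusive
  edge (18, 6)→(8, 10): d=(-10,4) inclusive
  edge (8, 10)→(10, 6): d=(2,-4) inclusive
    (5,3)@(11, 7): e=[8,18,6] → X
    (6,3)@(13, 7): e=[8,10,14] → X
    (7,3)@(15, 7): e=[8,2,22] → X
    (8,3)@(17, 7): e=[8,-6,30] → .
    (4,4)@(9, 9): e=[24,6,2] → X
    (5,4)@(11, 9): e=[24,-2,10] → .
    (6,4)@(13, 9): e=[24,-10,18] → .
    (7,4)@(15, 9): e=[24,-18,26] → .
    (4,5)@(9, 11): e=[40,-14,6] → .
  covered (4 px):
    . . . . . . . . .
    . . . . . . . . .
    . . . . . . . . .
    . . . . . X X X .
    . . . . X . . . .
    . . . . . . . . .
T3:
  2·area = 94  (B↔C swapped to make it positive)
  edge (14, 5)→(16, 11): d=(2,6) inclusive
  edge (16, 11)→(0, 10): d=(-16,-1) inclusive
  edge (0, 10)→(14, 5): d=(14,-5) inclusive
    (4,3)@(9, 7): e=[34,57,3] → X
    (5,3)@(11, 7): e=[22,59,13] → X
    (6,3)@(13, 7): e=[10,61,23] → X
    (7,3)@(15, 7): e=[-2,63,33] → .
    (1,4)@(3, 9): e=[74,19,1] → X
    (2,4)@(5, 9): e=[62,21,11] → X
    (3,4)@(7, 9): e=[50,23,21] → X
    (7,4)@(15, 9): e=[2,31,61] → X
    (8,4)@(17, 9): e=[-10,33,71] → .
    (1,5)@(3, 11): e=[78,-13,29] → .
    (2,5)@(5, 11): e=[66,-11,39] → .
    (3,5)@(7, 11): e=[54,-9,49] → .
  covered (10 px):
    . . . . . . . . .
    . . . . . . . . .
    . . . . . . . . .
    . . . . X X X . .
    . X X X X X X X .
    . . . . . . . . .

Answer: [[5,3],[6,3],[7,3],[4,4]]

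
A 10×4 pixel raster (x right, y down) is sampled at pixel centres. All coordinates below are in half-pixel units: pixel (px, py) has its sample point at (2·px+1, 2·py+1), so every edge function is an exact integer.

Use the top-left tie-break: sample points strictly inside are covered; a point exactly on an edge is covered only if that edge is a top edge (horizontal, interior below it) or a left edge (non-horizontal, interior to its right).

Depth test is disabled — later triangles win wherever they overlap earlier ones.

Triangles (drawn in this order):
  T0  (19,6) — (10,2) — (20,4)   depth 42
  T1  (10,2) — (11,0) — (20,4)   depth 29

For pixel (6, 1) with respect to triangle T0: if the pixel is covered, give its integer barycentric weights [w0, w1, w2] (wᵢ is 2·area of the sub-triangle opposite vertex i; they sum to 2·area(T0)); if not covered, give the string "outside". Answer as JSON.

T0:
  2·area = 22
  edge (19, 6)→(10, 2): d=(-9,-4) top-left  bias=+0
  edge (10, 2)→(20, 4): d=(10,2) right/bottom  bias=-1
  edge (20, 4)→(19, 6): d=(-1,2) right/bottom  bias=-1
    (2,0)@(5, 1): e=[-11,0,33] → ·  [on edge]
    (6,1)@(13, 3): e=[3,4,15] → #
    (7,1)@(15, 3): e=[11,0,11] → ·  [on edge]
    (6,2)@(13, 5): e=[-15,24,13] → ·
    (8,2)@(17, 5): e=[1,16,5] → #
    (9,2)@(19, 5): e=[9,12,1] → #
    (8,3)@(17, 7): e=[-17,36,3] → ·
    (9,3)@(19, 7): e=[-9,32,-1] → ·
  covered (3 px):
    · · · · · · · · · ·
    · · · · · · # · · ·
    · · · · · · · · # #
    · · · · · · · · · ·
T1:
  2·area = 22
  edge (10, 2)→(11, 0): d=(1,-2) top-left  bias=+0
  edge (11, 0)→(20, 4): d=(9,4) right/bottom  bias=-1
  edge (20, 4)→(10, 2): d=(-10,-2) top-left  bias=+0
    (2,0)@(5, 1): e=[-11,33,0] → ·  [on edge]
    (5,0)@(11, 1): e=[1,9,12] → #
    (6,0)@(13, 1): e=[5,1,16] → #
    (7,0)@(15, 1): e=[9,-7,20] → ·
    (5,1)@(11, 3): e=[3,27,-8] → ·
    (6,1)@(13, 3): e=[7,19,-4] → ·
    (7,1)@(15, 3): e=[11,11,0] → #  [on edge]
    (8,1)@(17, 3): e=[15,3,4] → #
    (9,1)@(19, 3): e=[19,-5,8] → ·
    (7,2)@(15, 5): e=[13,29,-20] → ·
    (8,2)@(17, 5): e=[17,21,-16] → ·
  covered (4 px):
    · · · · · # # · · ·
    · · · · · · · # # ·
    · · · · · · · · · ·
    · · · · · · · · · ·

Result: [4,15,3]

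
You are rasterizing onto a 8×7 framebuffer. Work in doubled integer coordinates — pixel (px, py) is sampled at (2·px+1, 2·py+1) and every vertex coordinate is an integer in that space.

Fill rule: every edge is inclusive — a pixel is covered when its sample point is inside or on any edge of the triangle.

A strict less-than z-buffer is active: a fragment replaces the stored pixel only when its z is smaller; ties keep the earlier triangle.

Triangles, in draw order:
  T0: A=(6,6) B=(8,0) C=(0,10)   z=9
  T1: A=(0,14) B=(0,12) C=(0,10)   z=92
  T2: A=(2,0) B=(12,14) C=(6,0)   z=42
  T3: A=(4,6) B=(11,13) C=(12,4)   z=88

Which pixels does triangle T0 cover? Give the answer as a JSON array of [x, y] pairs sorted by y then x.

T0:
  2·area = 28  (B↔C swapped to make it positive)
  edge (6, 6)→(0, 10): d=(-6,4) inclusive
  edge (0, 10)→(8, 0): d=(8,-10) inclusive
  edge (8, 0)→(6, 6): d=(-2,6) inclusive
    (3,1)@(7, 3): e=[14,14,0] → █  [on edge]
    (4,1)@(9, 3): e=[6,34,-12] → ·
    (2,2)@(5, 5): e=[10,10,8] → █
    (3,2)@(7, 5): e=[2,30,-4] → ·
    (1,3)@(3, 7): e=[6,6,16] → █
    (2,3)@(5, 7): e=[-2,26,4] → ·
    (0,4)@(1, 9): e=[2,2,24] → █
    (1,4)@(3, 9): e=[-6,22,12] → ·
    (2,4)@(5, 9): e=[-14,42,0] → ·  [on edge]
    (0,5)@(1, 11): e=[-10,18,20] → ·
  covered (4 px):
    · · · · · · · ·
    · · · █ · · · ·
    · · █ · · · · ·
    · █ · · · · · ·
    █ · · · · · · ·
    · · · · · · · ·
    · · · · · · · ·
T1:
  degenerate (2·area = 0) — covers nothing
T2:
  2·area = 56  (B↔C swapped to make it positive)
  edge (2, 0)→(6, 0): d=(4,0) inclusive
  edge (6, 0)→(12, 14): d=(6,14) inclusive
  edge (12, 14)→(2, 0): d=(-10,-14) inclusive
    (1,0)@(3, 1): e=[4,48,4] → █
    (2,0)@(5, 1): e=[4,20,32] → █
    (3,0)@(7, 1): e=[4,-8,60] → ·
    (1,1)@(3, 3): e=[12,60,-16] → ·
    (2,1)@(5, 3): e=[12,32,12] → █
    (3,1)@(7, 3): e=[12,4,40] → █
    (4,1)@(9, 3): e=[12,-24,68] → ·
    (2,2)@(5, 5): e=[20,44,-8] → ·
    (3,2)@(7, 5): e=[20,16,20] → █
    (4,2)@(9, 5): e=[20,-12,48] → ·
    (3,3)@(7, 7): e=[28,28,0] → █  [on edge]
    (4,3)@(9, 7): e=[28,0,28] → █  [on edge]
  covered (8 px):
    · █ █ · · · · ·
    · · █ █ · · · ·
    · · · █ · · · ·
    · · · █ █ · · ·
    · · · · █ · · ·
    · · · · · · · ·
    · · · · · · · ·
T3:
  2·area = 70  (B↔C swapped to make it positive)
  edge (4, 6)→(12, 4): d=(8,-2) inclusive
  edge (12, 4)→(11, 13): d=(-1,9) inclusive
  edge (11, 13)→(4, 6): d=(-7,-7) inclusive
    (0,1)@(1, 3): e=[-30,100,0] → ·  [on edge]
    (1,2)@(3, 5): e=[-10,80,0] → ·  [on edge]
    (4,2)@(9, 5): e=[2,26,42] → █
    (5,2)@(11, 5): e=[6,8,56] → █
    (6,2)@(13, 5): e=[10,-10,70] → ·
    (2,3)@(5, 7): e=[10,60,0] → █  [on edge]
    (3,3)@(7, 7): e=[14,42,14] → █
    (6,3)@(13, 7): e=[26,-12,56] → ·
    (2,4)@(5, 9): e=[26,58,-14] → ·
    (3,4)@(7, 9): e=[30,40,0] → █  [on edge]
    (6,4)@(13, 9): e=[42,-14,42] → ·
    (3,5)@(7, 11): e=[46,38,-14] → ·
    (4,5)@(9, 11): e=[50,20,0] → █  [on edge]
    (5,6)@(11, 13): e=[70,0,0] → █  [on edge]
  covered (12 px):
    · · · · · · · ·
    · · · · · · · ·
    · · · · █ █ · ·
    · · █ █ █ █ · ·
    · · · █ █ █ · ·
    · · · · █ █ · ·
    · · · · · █ · ·

Result: [[3,1],[2,2],[1,3],[0,4]]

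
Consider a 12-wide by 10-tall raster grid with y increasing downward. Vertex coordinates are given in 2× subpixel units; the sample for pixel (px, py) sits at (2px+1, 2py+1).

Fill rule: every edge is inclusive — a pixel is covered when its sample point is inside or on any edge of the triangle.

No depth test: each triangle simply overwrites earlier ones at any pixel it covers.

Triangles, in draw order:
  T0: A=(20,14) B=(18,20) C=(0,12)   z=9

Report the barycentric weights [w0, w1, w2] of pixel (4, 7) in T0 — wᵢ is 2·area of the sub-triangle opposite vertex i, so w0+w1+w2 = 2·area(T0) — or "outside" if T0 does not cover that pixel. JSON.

T0:
  2·area = 124
  edge (20, 14)→(18, 20): d=(-2,6) inclusive
  edge (18, 20)→(0, 12): d=(-18,-8) inclusive
  edge (0, 12)→(20, 14): d=(20,2) inclusive
    (11,2)@(23, 5): e=[0,310,-186] → ·  [on edge]
    (10,5)@(21, 11): e=[0,186,-62] → ·  [on edge]
    (1,6)@(3, 13): e=[104,6,14] → #
    (2,6)@(5, 13): e=[92,22,10] → #
    (3,6)@(7, 13): e=[80,38,6] → #
    (4,6)@(9, 13): e=[68,54,2] → #
    (5,6)@(11, 13): e=[56,70,-2] → ·
    (1,7)@(3, 15): e=[100,-30,54] → ·
    (2,7)@(5, 15): e=[88,-14,50] → ·
    (3,7)@(7, 15): e=[76,2,46] → #
    (5,7)@(11, 15): e=[52,34,38] → #
    (6,7)@(13, 15): e=[40,50,34] → #
    (9,8)@(19, 17): e=[0,62,62] → #  [on edge]
  covered (16 px):
    · · · · · · · · · · · ·
    · · · · · · · · · · · ·
    · · · · · · · · · · · ·
    · · · · · · · · · · · ·
    · · · · · · · · · · · ·
    · · · · · · · · · · · ·
    · # # # # · · · · · · ·
    · · · # # # # # # # · ·
    · · · · · · # # # # · ·
    · · · · · · · · # · · ·

Answer: [18,42,64]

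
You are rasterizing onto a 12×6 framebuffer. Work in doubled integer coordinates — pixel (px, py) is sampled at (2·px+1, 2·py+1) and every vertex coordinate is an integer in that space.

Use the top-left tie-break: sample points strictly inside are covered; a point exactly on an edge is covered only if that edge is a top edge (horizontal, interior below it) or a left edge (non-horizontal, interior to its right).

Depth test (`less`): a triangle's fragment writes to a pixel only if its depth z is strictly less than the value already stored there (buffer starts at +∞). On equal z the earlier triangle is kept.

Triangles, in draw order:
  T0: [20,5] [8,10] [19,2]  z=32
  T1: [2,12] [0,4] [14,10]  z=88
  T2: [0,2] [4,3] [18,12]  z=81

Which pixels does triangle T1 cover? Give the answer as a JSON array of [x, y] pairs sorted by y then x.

T0:
  2·area = 41
  edge (20, 5)→(8, 10): d=(-12,5) right/bottom  bias=-1
  edge (8, 10)→(19, 2): d=(11,-8) top-left  bias=+0
  edge (19, 2)→(20, 5): d=(1,3) right/bottom  bias=-1
    (9,1)@(19, 3): e=[29,11,1] → #
    (10,1)@(21, 3): e=[19,27,-5] → ·
    (7,2)@(15, 5): e=[25,1,15] → #
    (8,2)@(17, 5): e=[15,17,9] → #
    (10,2)@(21, 5): e=[-5,49,-3] → ·
    (6,3)@(13, 7): e=[11,7,23] → #
    (8,3)@(17, 7): e=[-9,39,11] → ·
    (9,3)@(19, 7): e=[-19,55,5] → ·
    (6,4)@(13, 9): e=[-13,29,25] → ·
    (7,4)@(15, 9): e=[-23,45,19] → ·
  covered (6 px):
    · · · · · · · · · · · ·
    · · · · · · · · · # · ·
    · · · · · · · # # # · ·
    · · · · · · # # · · · ·
    · · · · · · · · · · · ·
    · · · · · · · · · · · ·
T1:
  2·area = 100
  edge (2, 12)→(0, 4): d=(-2,-8) top-left  bias=+0
  edge (0, 4)→(14, 10): d=(14,6) right/bottom  bias=-1
  edge (14, 10)→(2, 12): d=(-12,2) right/bottom  bias=-1
    (0,2)@(1, 5): e=[6,8,86] → #
    (1,2)@(3, 5): e=[22,-4,82] → ·
    (0,3)@(1, 7): e=[2,36,62] → #
    (1,3)@(3, 7): e=[18,24,58] → #
    (2,3)@(5, 7): e=[34,12,54] → #
    (3,3)@(7, 7): e=[50,0,50] → ·  [on edge]
    (0,4)@(1, 9): e=[-2,64,38] → ·
    (1,4)@(3, 9): e=[14,52,34] → #
    (3,4)@(7, 9): e=[46,28,26] → #
    (4,4)@(9, 9): e=[62,16,22] → #
    (5,4)@(11, 9): e=[78,4,18] → #
    (6,4)@(13, 9): e=[94,-8,14] → ·
  covered (12 px):
    · · · · · · · · · · · ·
    · · · · · · · · · · · ·
    # · · · · · · · · · · ·
    # # # · · · · · · · · ·
    · # # # # # · · · · · ·
    · # # # · · · · · · · ·
T2:
  2·area = 22
  edge (0, 2)→(4, 3): d=(4,1) right/bottom  bias=-1
  edge (4, 3)→(18, 12): d=(14,9) right/bottom  bias=-1
  edge (18, 12)→(0, 2): d=(-18,-10) top-left  bias=+0
    (1,1)@(3, 3): e=[1,9,12] → #
    (2,1)@(5, 3): e=[-1,-9,32] → ·
    (1,2)@(3, 5): e=[9,37,-24] → ·
    (3,2)@(7, 5): e=[5,1,16] → #
    (4,2)@(9, 5): e=[3,-17,36] → ·
    (3,3)@(7, 7): e=[13,29,-20] → ·
    (4,3)@(9, 7): e=[11,11,0] → #  [on edge]
    (5,3)@(11, 7): e=[9,-7,20] → ·
    (4,4)@(9, 9): e=[19,39,-36] → ·
    (6,4)@(13, 9): e=[15,3,4] → #
    (7,4)@(15, 9): e=[13,-15,24] → ·
    (6,5)@(13, 11): e=[23,31,-32] → ·
  covered (4 px):
    · · · · · · · · · · · ·
    · # · · · · · · · · · ·
    · · · # · · · · · · · ·
    · · · · # · · · · · · ·
    · · · · · · # · · · · ·
    · · · · · · · · · · · ·

Final: [[0,2],[0,3],[1,3],[2,3],[1,4],[2,4],[3,4],[4,4],[5,4],[1,5],[2,5],[3,5]]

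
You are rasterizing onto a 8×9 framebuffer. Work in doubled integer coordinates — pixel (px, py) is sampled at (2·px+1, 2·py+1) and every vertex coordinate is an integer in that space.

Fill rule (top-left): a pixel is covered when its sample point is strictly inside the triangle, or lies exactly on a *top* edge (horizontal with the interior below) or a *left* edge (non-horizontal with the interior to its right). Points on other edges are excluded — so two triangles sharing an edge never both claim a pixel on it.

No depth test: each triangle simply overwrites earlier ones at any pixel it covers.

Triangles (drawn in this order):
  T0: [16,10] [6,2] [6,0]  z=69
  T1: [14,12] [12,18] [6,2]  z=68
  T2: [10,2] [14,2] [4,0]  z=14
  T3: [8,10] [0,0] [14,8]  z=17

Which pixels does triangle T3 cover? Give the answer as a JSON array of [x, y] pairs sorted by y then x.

T0:
  2·area = 20
  edge (16, 10)→(6, 2): d=(-10,-8) top-left  bias=+0
  edge (6, 2)→(6, 0): d=(0,-2) top-left  bias=+0
  edge (6, 0)→(16, 10): d=(10,10) right/bottom  bias=-1
    (3,0)@(7, 1): e=[18,2,0] → ·  [on edge]
    (4,1)@(9, 3): e=[14,6,0] → ·  [on edge]
    (5,2)@(11, 5): e=[10,10,0] → ·  [on edge]
    (6,3)@(13, 7): e=[6,14,0] → ·  [on edge]
    (7,4)@(15, 9): e=[2,18,0] → ·  [on edge]
  covered (0 px):
    · · · · · · · ·
    · · · · · · · ·
    · · · · · · · ·
    · · · · · · · ·
    · · · · · · · ·
    · · · · · · · ·
    · · · · · · · ·
    · · · · · · · ·
    · · · · · · · ·
T1:
  2·area = 68
  edge (14, 12)→(12, 18): d=(-2,6) right/bottom  bias=-1
  edge (12, 18)→(6, 2): d=(-6,-16) top-left  bias=+0
  edge (6, 2)→(14, 12): d=(8,10) right/bottom  bias=-1
    (4,3)@(9, 7): e=[40,18,10] → #
    (5,3)@(11, 7): e=[28,50,-10] → ·
    (4,4)@(9, 9): e=[36,6,26] → #
    (5,4)@(11, 9): e=[24,38,6] → #
    (6,4)@(13, 9): e=[12,70,-14] → ·
    (7,4)@(15, 9): e=[0,102,-34] → ·  [on edge]
    (4,5)@(9, 11): e=[32,-6,42] → ·
    (5,5)@(11, 11): e=[20,26,22] → #
    (6,5)@(13, 11): e=[8,58,2] → #
    (7,5)@(15, 11): e=[-4,90,-18] → ·
    (5,6)@(11, 13): e=[16,14,38] → #
    (7,6)@(15, 13): e=[-8,78,-2] → ·
    (6,7)@(13, 15): e=[0,34,34] → ·  [on edge]
  covered (8 px):
    · · · · · · · ·
    · · · · · · · ·
    · · · · · · · ·
    · · · · # · · ·
    · · · · # # · ·
    · · · · · # # ·
    · · · · · # # ·
    · · · · · # · ·
    · · · · · · · ·
T2:
  2·area = 8  (B↔C swapped to make it positive)
  edge (10, 2)→(4, 0): d=(-6,-2) top-left  bias=+0
  edge (4, 0)→(14, 2): d=(10,2) right/bottom  bias=-1
  edge (14, 2)→(10, 2): d=(-4,0) right/bottom  bias=-1
    (3,0)@(7, 1): e=[0,4,4] → #  [on edge]
    (4,0)@(9, 1): e=[4,0,4] → ·  [on edge]
    (3,1)@(7, 3): e=[-12,24,-4] → ·
    (6,1)@(13, 3): e=[0,12,-4] → ·  [on edge]
  covered (1 px):
    · · · # · · · ·
    · · · · · · · ·
    · · · · · · · ·
    · · · · · · · ·
    · · · · · · · ·
    · · · · · · · ·
    · · · · · · · ·
    · · · · · · · ·
    · · · · · · · ·
T3:
  2·area = 76
  edge (8, 10)→(0, 0): d=(-8,-10) top-left  bias=+0
  edge (0, 0)→(14, 8): d=(14,8) right/bottom  bias=-1
  edge (14, 8)→(8, 10): d=(-6,2) right/bottom  bias=-1
    (0,0)@(1, 1): e=[2,6,68] → #
    (1,0)@(3, 1): e=[22,-10,64] → ·
    (0,1)@(1, 3): e=[-14,34,56] → ·
    (1,1)@(3, 3): e=[6,18,52] → #
    (2,1)@(5, 3): e=[26,2,48] → #
    (3,1)@(7, 3): e=[46,-14,44] → ·
    (1,2)@(3, 5): e=[-10,46,40] → ·
    (2,2)@(5, 5): e=[10,30,36] → #
    (3,2)@(7, 5): e=[30,14,32] → #
    (4,2)@(9, 5): e=[50,-2,28] → ·
    (2,3)@(5, 7): e=[-6,58,24] → ·
    (3,3)@(7, 7): e=[14,42,20] → #
    (5,4)@(11, 9): e=[38,38,0] → ·  [on edge]
    (2,5)@(5, 11): e=[-38,114,0] → ·  [on edge]
  covered (9 px):
    # · · · · · · ·
    · # # · · · · ·
    · · # # · · · ·
    · · · # # # · ·
    · · · · # · · ·
    · · · · · · · ·
    · · · · · · · ·
    · · · · · · · ·
    · · · · · · · ·

Answer: [[0,0],[1,1],[2,1],[2,2],[3,2],[3,3],[4,3],[5,3],[4,4]]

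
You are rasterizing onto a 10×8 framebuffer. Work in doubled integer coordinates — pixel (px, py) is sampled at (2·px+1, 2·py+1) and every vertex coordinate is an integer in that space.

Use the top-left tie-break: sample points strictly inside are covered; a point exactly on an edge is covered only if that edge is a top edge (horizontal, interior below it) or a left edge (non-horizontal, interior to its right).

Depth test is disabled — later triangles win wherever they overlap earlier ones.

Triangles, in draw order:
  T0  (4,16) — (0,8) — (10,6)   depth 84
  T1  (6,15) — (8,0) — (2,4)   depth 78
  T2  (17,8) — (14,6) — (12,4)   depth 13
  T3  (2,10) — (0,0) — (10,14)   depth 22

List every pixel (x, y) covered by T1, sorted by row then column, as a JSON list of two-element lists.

T0:
  2·area = 88
  edge (4, 16)→(0, 8): d=(-4,-8) top-left  bias=+0
  edge (0, 8)→(10, 6): d=(10,-2) top-left  bias=+0
  edge (10, 6)→(4, 16): d=(-6,10) right/bottom  bias=-1
    (6,0)@(13, 1): e=[132,-44,0] → ·  [on edge]
    (7,2)@(15, 5): e=[132,0,-44] → ·  [on edge]
    (2,3)@(5, 7): e=[44,0,44] → #  [on edge]
    (3,3)@(7, 7): e=[60,4,24] → #
    (4,3)@(9, 7): e=[76,8,4] → #
    (5,3)@(11, 7): e=[92,12,-16] → ·
    (0,4)@(1, 9): e=[4,12,72] → #
    (1,4)@(3, 9): e=[20,16,52] → #
    (4,4)@(9, 9): e=[68,28,-8] → ·
    (0,5)@(1, 11): e=[-4,32,60] → ·
    (1,5)@(3, 11): e=[12,36,40] → #
    (3,5)@(7, 11): e=[44,44,0] → ·  [on edge]
  covered (11 px):
    · · · · · · · · · ·
    · · · · · · · · · ·
    · · · · · · · · · ·
    · · # # # · · · · ·
    # # # # · · · · · ·
    · # # · · · · · · ·
    · # # · · · · · · ·
    · · · · · · · · · ·
T1:
  2·area = 82  (B↔C swapped to make it positive)
  edge (6, 15)→(2, 4): d=(-4,-11) top-left  bias=+0
  edge (2, 4)→(8, 0): d=(6,-4) top-left  bias=+0
  edge (8, 0)→(6, 15): d=(-2,15) right/bottom  bias=-1
    (3,0)@(7, 1): e=[67,2,13] → #
    (4,0)@(9, 1): e=[89,10,-17] → ·
    (2,1)@(5, 3): e=[37,6,39] → #
    (4,1)@(9, 3): e=[81,22,-21] → ·
    (1,2)@(3, 5): e=[7,10,65] → #
    (4,2)@(9, 5): e=[73,34,-25] → ·
    (1,3)@(3, 7): e=[-1,22,61] → ·
    (2,3)@(5, 7): e=[21,30,31] → #
    (4,3)@(9, 7): e=[65,46,-29] → ·
    (2,4)@(5, 9): e=[13,42,27] → #
    (3,4)@(7, 9): e=[35,50,-3] → ·
    (2,5)@(5, 11): e=[5,54,23] → #
  covered (10 px):
    · · · # · · · · · ·
    · · # # · · · · · ·
    · # # # · · · · · ·
    · · # # · · · · · ·
    · · # · · · · · · ·
    · · # · · · · · · ·
    · · · · · · · · · ·
    · · · · · · · · · ·
T2:
  2·area = 2
  edge (17, 8)→(14, 6): d=(-3,-2) top-left  bias=+0
  edge (14, 6)→(12, 4): d=(-2,-2) top-left  bias=+0
  edge (12, 4)→(17, 8): d=(5,4) right/bottom  bias=-1
    (4,0)@(9, 1): e=[5,0,-3] → ·  [on edge]
    (5,1)@(11, 3): e=[3,0,-1] → ·  [on edge]
    (6,2)@(13, 5): e=[1,0,1] → #  [on edge]
    (7,2)@(15, 5): e=[5,4,-7] → ·
    (6,3)@(13, 7): e=[-5,-4,11] → ·
    (7,3)@(15, 7): e=[-1,0,3] → ·  [on edge]
    (8,4)@(17, 9): e=[-3,0,5] → ·  [on edge]
    (9,5)@(19, 11): e=[-5,0,7] → ·  [on edge]
  covered (1 px):
    · · · · · · · · · ·
    · · · · · · · · · ·
    · · · · · · # · · ·
    · · · · · · · · · ·
    · · · · · · · · · ·
    · · · · · · · · · ·
    · · · · · · · · · ·
    · · · · · · · · · ·
T3:
  2·area = 72
  edge (2, 10)→(0, 0): d=(-2,-10) top-left  bias=+0
  edge (0, 0)→(10, 14): d=(10,14) right/bottom  bias=-1
  edge (10, 14)→(2, 10): d=(-8,-4) top-left  bias=+0
    (0,1)@(1, 3): e=[4,16,52] → #
    (1,1)@(3, 3): e=[24,-12,60] → ·
    (0,2)@(1, 5): e=[0,36,36] → #  [on edge]
    (1,2)@(3, 5): e=[20,8,44] → #
    (2,2)@(5, 5): e=[40,-20,52] → ·
    (0,3)@(1, 7): e=[-4,56,20] → ·
    (1,3)@(3, 7): e=[16,28,28] → #
    (2,3)@(5, 7): e=[36,0,36] → ·  [on edge]
    (1,4)@(3, 9): e=[12,48,12] → #
    (2,4)@(5, 9): e=[32,20,20] → #
    (3,4)@(7, 9): e=[52,-8,28] → ·
    (1,5)@(3, 11): e=[8,68,-4] → ·
    (1,7)@(3, 15): e=[0,108,-36] → ·  [on edge]
  covered (9 px):
    · · · · · · · · · ·
    # · · · · · · · · ·
    # # · · · · · · · ·
    · # · · · · · · · ·
    · # # · · · · · · ·
    · · # # · · · · · ·
    · · · · # · · · · ·
    · · · · · · · · · ·

Answer: [[3,0],[2,1],[3,1],[1,2],[2,2],[3,2],[2,3],[3,3],[2,4],[2,5]]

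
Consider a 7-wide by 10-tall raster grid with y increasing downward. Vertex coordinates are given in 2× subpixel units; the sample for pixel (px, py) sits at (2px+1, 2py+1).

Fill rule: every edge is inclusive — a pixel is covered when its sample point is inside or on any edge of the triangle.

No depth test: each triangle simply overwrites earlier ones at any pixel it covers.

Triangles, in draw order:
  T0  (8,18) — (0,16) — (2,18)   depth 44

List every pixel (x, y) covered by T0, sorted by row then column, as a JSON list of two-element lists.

T0:
  2·area = 12  (B↔C swapped to make it positive)
  edge (8, 18)→(2, 18): d=(-6,0) inclusive
  edge (2, 18)→(0, 16): d=(-2,-2) inclusive
  edge (0, 16)→(8, 18): d=(8,2) inclusive
    (0,8)@(1, 17): e=[6,0,6] → #  [on edge]
    (1,8)@(3, 17): e=[6,4,2] → #
    (2,8)@(5, 17): e=[6,8,-2] → ·
    (0,9)@(1, 19): e=[-6,-4,22] → ·
    (1,9)@(3, 19): e=[-6,0,18] → ·  [on edge]
  covered (2 px):
    · · · · · · ·
    · · · · · · ·
    · · · · · · ·
    · · · · · · ·
    · · · · · · ·
    · · · · · · ·
    · · · · · · ·
    · · · · · · ·
    # # · · · · ·
    · · · · · · ·

Result: [[0,8],[1,8]]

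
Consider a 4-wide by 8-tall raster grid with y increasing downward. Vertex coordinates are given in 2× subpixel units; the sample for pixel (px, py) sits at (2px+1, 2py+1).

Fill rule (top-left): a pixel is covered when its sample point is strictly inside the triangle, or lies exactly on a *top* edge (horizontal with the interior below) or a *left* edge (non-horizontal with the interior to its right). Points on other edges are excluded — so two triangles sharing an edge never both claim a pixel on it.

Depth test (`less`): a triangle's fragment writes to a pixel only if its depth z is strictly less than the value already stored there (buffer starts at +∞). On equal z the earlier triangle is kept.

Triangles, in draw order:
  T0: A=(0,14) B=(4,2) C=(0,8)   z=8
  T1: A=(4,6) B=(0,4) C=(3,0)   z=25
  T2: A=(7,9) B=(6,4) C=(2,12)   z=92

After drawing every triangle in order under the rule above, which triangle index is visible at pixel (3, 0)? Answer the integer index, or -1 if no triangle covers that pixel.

T0:
  2·area = 24  (B↔C swapped to make it positive)
  edge (0, 14)→(0, 8): d=(0,-6) top-left  bias=+0
  edge (0, 8)→(4, 2): d=(4,-6) top-left  bias=+0
  edge (4, 2)→(0, 14): d=(-4,12) right/bottom  bias=-1
    (1,2)@(3, 5): e=[18,6,0] → .  [on edge]
    (0,3)@(1, 7): e=[6,2,16] → X
    (1,3)@(3, 7): e=[18,14,-8] → .
    (0,4)@(1, 9): e=[6,10,8] → X
    (1,4)@(3, 9): e=[18,22,-16] → .
    (0,5)@(1, 11): e=[6,18,0] → .  [on edge]
  covered (2 px):
    . . . .
    . . . .
    . . . .
    X . . .
    X . . .
    . . . .
    . . . .
    . . . .
T1:
  2·area = 22
  edge (4, 6)→(0, 4): d=(-4,-2) top-left  bias=+0
  edge (0, 4)→(3, 0): d=(3,-4) top-left  bias=+0
  edge (3, 0)→(4, 6): d=(1,6) right/bottom  bias=-1
    (1,0)@(3, 1): e=[18,3,1] → X
    (2,0)@(5, 1): e=[22,11,-11] → .
    (0,1)@(1, 3): e=[6,1,15] → X
    (2,1)@(5, 3): e=[14,17,-9] → .
    (0,2)@(1, 5): e=[-2,7,17] → .
    (1,2)@(3, 5): e=[2,15,5] → X
    (2,2)@(5, 5): e=[6,23,-7] → .
    (1,3)@(3, 7): e=[-6,21,7] → .
  covered (4 px):
    . X . .
    X X . .
    . X . .
    . . . .
    . . . .
    . . . .
    . . . .
    . . . .
T2:
  2·area = 28  (B↔C swapped to make it positive)
  edge (7, 9)→(2, 12): d=(-5,3) right/bottom  bias=-1
  edge (2, 12)→(6, 4): d=(4,-8) top-left  bias=+0
  edge (6, 4)→(7, 9): d=(1,5) right/bottom  bias=-1
    (2,3)@(5, 7): e=[16,4,8] → X
    (3,3)@(7, 7): e=[10,20,-2] → .
    (2,4)@(5, 9): e=[6,12,10] → X
    (3,4)@(7, 9): e=[0,28,0] → .  [on edge]
    (1,5)@(3, 11): e=[2,4,22] → X
    (2,5)@(5, 11): e=[-4,20,12] → .
    (1,6)@(3, 13): e=[-8,12,24] → .
  covered (3 px):
    . . . .
    . . . .
    . . . .
    . . X .
    . . X .
    . X . .
    . . . .
    . . . .

Z-buffer (winner per pixel, '.' = empty):
  . 1 . .
  1 1 . .
  . 1 . .
  0 . 2 .
  0 . 2 .
  . 2 . .
  . . . .
  . . . .

Result: -1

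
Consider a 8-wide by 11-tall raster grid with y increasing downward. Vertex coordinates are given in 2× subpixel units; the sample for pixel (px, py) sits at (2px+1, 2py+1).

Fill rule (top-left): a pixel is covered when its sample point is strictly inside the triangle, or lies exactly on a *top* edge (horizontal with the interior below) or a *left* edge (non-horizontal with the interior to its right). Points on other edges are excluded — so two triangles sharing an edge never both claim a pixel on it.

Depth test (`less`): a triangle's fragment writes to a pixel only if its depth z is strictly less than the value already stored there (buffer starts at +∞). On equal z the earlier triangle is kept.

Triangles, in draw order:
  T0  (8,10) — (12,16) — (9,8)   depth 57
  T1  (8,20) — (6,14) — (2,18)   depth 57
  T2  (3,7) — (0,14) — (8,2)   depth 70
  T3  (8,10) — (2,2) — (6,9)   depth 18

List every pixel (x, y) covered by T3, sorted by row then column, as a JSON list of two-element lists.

T0:
  2·area = 14  (B↔C swapped to make it positive)
  edge (8, 10)→(9, 8): d=(1,-2) top-left  bias=+0
  edge (9, 8)→(12, 16): d=(3,8) right/bottom  bias=-1
  edge (12, 16)→(8, 10): d=(-4,-6) top-left  bias=+0
    (4,4)@(9, 9): e=[1,3,10] → █
    (5,4)@(11, 9): e=[5,-13,22] → ·
    (4,5)@(9, 11): e=[3,9,2] → █
    (5,5)@(11, 11): e=[7,-7,14] → ·
    (4,6)@(9, 13): e=[5,15,-6] → ·
  covered (2 px):
    · · · · · · · ·
    · · · · · · · ·
    · · · · · · · ·
    · · · · · · · ·
    · · · · █ · · ·
    · · · · █ · · ·
    · · · · · · · ·
    · · · · · · · ·
    · · · · · · · ·
    · · · · · · · ·
    · · · · · · · ·
T1:
  2·area = 32  (B↔C swapped to make it positive)
  edge (8, 20)→(2, 18): d=(-6,-2) top-left  bias=+0
  edge (2, 18)→(6, 14): d=(4,-4) top-left  bias=+0
  edge (6, 14)→(8, 20): d=(2,6) right/bottom  bias=-1
    (1,2)@(3, 5): e=[80,-48,0] → ·  [on edge]
    (7,2)@(15, 5): e=[104,0,-72] → ·  [on edge]
    (6,3)@(13, 7): e=[88,0,-56] → ·  [on edge]
    (5,4)@(11, 9): e=[72,0,-40] → ·  [on edge]
    (2,5)@(5, 11): e=[48,-16,0] → ·  [on edge]
    (4,5)@(9, 11): e=[56,0,-24] → ·  [on edge]
    (3,6)@(7, 13): e=[40,0,-8] → ·  [on edge]
    (2,7)@(5, 15): e=[24,0,8] → █  [on edge]
    (3,7)@(7, 15): e=[28,8,-4] → ·
    (1,8)@(3, 17): e=[8,0,24] → █  [on edge]
    (3,8)@(7, 17): e=[16,16,0] → ·  [on edge]
    (0,9)@(1, 19): e=[-8,0,40] → ·  [on edge]
    (2,9)@(5, 19): e=[0,16,16] → █  [on edge]
    (5,10)@(11, 21): e=[0,48,-16] → ·  [on edge]
  covered (5 px):
    · · · · · · · ·
    · · · · · · · ·
    · · · · · · · ·
    · · · · · · · ·
    · · · · · · · ·
    · · · · · · · ·
    · · · · · · · ·
    · · █ · · · · ·
    · █ █ · · · · ·
    · · █ █ · · · ·
    · · · · · · · ·
T2:
  2·area = 20  (B↔C swapped to make it positive)
  edge (3, 7)→(8, 2): d=(5,-5) top-left  bias=+0
  edge (8, 2)→(0, 14): d=(-8,12) right/bottom  bias=-1
  edge (0, 14)→(3, 7): d=(3,-7) top-left  bias=+0
    (4,0)@(9, 1): e=[0,-4,24] → ·  [on edge]
    (3,1)@(7, 3): e=[0,4,16] → █  [on edge]
    (4,1)@(9, 3): e=[10,-20,30] → ·
    (2,2)@(5, 5): e=[0,12,8] → █  [on edge]
    (3,2)@(7, 5): e=[10,-12,22] → ·
    (1,3)@(3, 7): e=[0,20,0] → █  [on edge]
    (2,3)@(5, 7): e=[10,-4,14] → ·
    (0,4)@(1, 9): e=[0,28,-8] → ·  [on edge]
    (1,4)@(3, 9): e=[10,4,6] → █
    (2,4)@(5, 9): e=[20,-20,20] → ·
    (1,5)@(3, 11): e=[20,-12,12] → ·
  covered (4 px):
    · · · · · · · ·
    · · · █ · · · ·
    · · █ · · · · ·
    · █ · · · · · ·
    · █ · · · · · ·
    · · · · · · · ·
    · · · · · · · ·
    · · · · · · · ·
    · · · · · · · ·
    · · · · · · · ·
    · · · · · · · ·
T3:
  2·area = 10  (B↔C swapped to make it positive)
  edge (8, 10)→(6, 9): d=(-2,-1) top-left  bias=+0
  edge (6, 9)→(2, 2): d=(-4,-7) top-left  bias=+0
  edge (2, 2)→(8, 10): d=(6,8) right/bottom  bias=-1
    (2,3)@(5, 7): e=[3,1,6] → █
    (3,3)@(7, 7): e=[5,15,-10] → ·
    (2,4)@(5, 9): e=[-1,-7,18] → ·
    (3,4)@(7, 9): e=[1,7,2] → █
    (4,4)@(9, 9): e=[3,21,-14] → ·
    (3,5)@(7, 11): e=[-3,-1,14] → ·
  covered (2 px):
    · · · · · · · ·
    · · · · · · · ·
    · · · · · · · ·
    · · █ · · · · ·
    · · · █ · · · ·
    · · · · · · · ·
    · · · · · · · ·
    · · · · · · · ·
    · · · · · · · ·
    · · · · · · · ·
    · · · · · · · ·

Result: [[2,3],[3,4]]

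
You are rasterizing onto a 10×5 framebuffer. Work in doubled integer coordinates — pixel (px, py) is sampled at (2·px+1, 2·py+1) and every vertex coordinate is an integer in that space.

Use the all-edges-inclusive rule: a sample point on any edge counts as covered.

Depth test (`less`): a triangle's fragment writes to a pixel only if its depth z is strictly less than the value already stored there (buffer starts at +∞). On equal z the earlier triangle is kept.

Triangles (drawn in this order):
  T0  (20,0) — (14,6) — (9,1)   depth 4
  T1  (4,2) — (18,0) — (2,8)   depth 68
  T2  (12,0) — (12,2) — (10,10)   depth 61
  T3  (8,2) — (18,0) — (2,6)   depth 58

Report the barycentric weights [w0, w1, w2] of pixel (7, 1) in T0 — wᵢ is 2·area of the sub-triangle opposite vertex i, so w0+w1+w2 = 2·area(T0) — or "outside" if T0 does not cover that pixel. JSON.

T0:
  2·area = 60
  edge (20, 0)→(14, 6): d=(-6,6) inclusive
  edge (14, 6)→(9, 1): d=(-5,-5) inclusive
  edge (9, 1)→(20, 0): d=(11,-1) inclusive
    (4,0)@(9, 1): e=[60,0,0] → X  [on edge]
    (5,0)@(11, 1): e=[48,10,2] → X
    (6,0)@(13, 1): e=[36,20,4] → X
    (7,0)@(15, 1): e=[24,30,6] → X
    (8,0)@(17, 1): e=[12,40,8] → X
    (9,0)@(19, 1): e=[0,50,10] → X  [on edge]
    (4,1)@(9, 3): e=[48,-10,22] → .
    (5,1)@(11, 3): e=[36,0,24] → X  [on edge]
    (8,1)@(17, 3): e=[0,30,30] → X  [on edge]
    (9,1)@(19, 3): e=[-12,40,32] → .
    (5,2)@(11, 5): e=[24,-10,46] → .
    (6,2)@(13, 5): e=[12,0,48] → X  [on edge]
    (7,2)@(15, 5): e=[0,10,50] → X  [on edge]
    (6,3)@(13, 7): e=[0,-10,70] → .  [on edge]
    (7,3)@(15, 7): e=[-12,0,72] → .  [on edge]
    (5,4)@(11, 9): e=[0,-30,90] → .  [on edge]
    (8,4)@(17, 9): e=[-36,0,96] → .  [on edge]
  covered (12 px):
    . . . . X X X X X X
    . . . . . X X X X .
    . . . . . . X X . .
    . . . . . . . . . .
    . . . . . . . . . .
T1:
  2·area = 80
  edge (4, 2)→(18, 0): d=(14,-2) inclusive
  edge (18, 0)→(2, 8): d=(-16,8) inclusive
  edge (2, 8)→(4, 2): d=(2,-6) inclusive
    (5,0)@(11, 1): e=[0,40,40] → X  [on edge]
    (6,0)@(13, 1): e=[4,24,52] → X
    (7,0)@(15, 1): e=[8,8,64] → X
    (8,0)@(17, 1): e=[12,-8,76] → .
    (2,1)@(5, 3): e=[16,56,8] → X
    (3,1)@(7, 3): e=[20,40,20] → X
    (4,1)@(9, 3): e=[24,24,32] → X
    (6,1)@(13, 3): e=[32,-8,56] → .
    (7,1)@(15, 3): e=[36,-24,68] → .
    (1,2)@(3, 5): e=[40,40,0] → X  [on edge]
    (4,2)@(9, 5): e=[52,-8,36] → .
    (5,2)@(11, 5): e=[56,-24,48] → .
  covered (11 px):
    . . . . . X X X . .
    . . X X X X . . . .
    . X X X . . . . . .
    . X . . . . . . . .
    . . . . . . . . . .
T2:
  2·area = 4
  edge (12, 0)→(12, 2): d=(0,2) inclusive
  edge (12, 2)→(10, 10): d=(-2,8) inclusive
  edge (10, 10)→(12, 0): d=(2,-10) inclusive
    (5,2)@(11, 5): e=[2,2,0] → X  [on edge]
    (6,2)@(13, 5): e=[-2,-14,20] → .
    (5,3)@(11, 7): e=[2,-2,4] → .
  covered (1 px):
    . . . . . . . . . .
    . . . . . . . . . .
    . . . . . X . . . .
    . . . . . . . . . .
    . . . . . . . . . .
T3:
  2·area = 28
  edge (8, 2)→(18, 0): d=(10,-2) inclusive
  edge (18, 0)→(2, 6): d=(-16,6) inclusive
  edge (2, 6)→(8, 2): d=(6,-4) inclusive
    (6,0)@(13, 1): e=[0,14,14] → X  [on edge]
    (7,0)@(15, 1): e=[4,2,22] → X
    (8,0)@(17, 1): e=[8,-10,30] → .
    (1,1)@(3, 3): e=[0,42,-14] → .  [on edge]
    (3,1)@(7, 3): e=[8,18,2] → X
    (4,1)@(9, 3): e=[12,6,10] → X
    (5,1)@(11, 3): e=[16,-6,18] → .
    (6,1)@(13, 3): e=[20,-18,26] → .
    (7,1)@(15, 3): e=[24,-30,34] → .
    (3,2)@(7, 5): e=[28,-14,14] → .
    (4,2)@(9, 5): e=[32,-26,22] → .
  covered (4 px):
    . . . . . . X X . .
    . . . X X . . . . .
    . . . . . . . . . .
    . . . . . . . . . .
    . . . . . . . . . .

Result: [20,28,12]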